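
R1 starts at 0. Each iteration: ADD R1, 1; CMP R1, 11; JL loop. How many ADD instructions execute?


Loop trace (R1 starts at 0, target 11, step 1):
  ADD #1: R1 = 0 + 1 = 1  → 1 < 11, loop
  ADD #2: R1 = 1 + 1 = 2  → 2 < 11, loop
  ADD #3: R1 = 2 + 1 = 3  → 3 < 11, loop
  ADD #4: R1 = 3 + 1 = 4  → 4 < 11, loop
  ADD #5: R1 = 4 + 1 = 5  → 5 < 11, loop
  ADD #6: R1 = 5 + 1 = 6  → 6 < 11, loop
  ADD #7: R1 = 6 + 1 = 7  → 7 < 11, loop
  ADD #8: R1 = 7 + 1 = 8  → 8 < 11, loop
  ADD #9: R1 = 8 + 1 = 9  → 9 < 11, loop
  ADD #10: R1 = 9 + 1 = 10  → 10 < 11, loop
  ADD #11: R1 = 10 + 1 = 11  → 11 >= 11, exit
Total ADD instructions: 11

11


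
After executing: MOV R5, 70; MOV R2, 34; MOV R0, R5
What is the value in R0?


Register state trace:
  MOV R5, 70  → R5 = 70
  MOV R2, 34  → R2 = 34
  MOV R0, R5  → R0 = 70
Final: R0 = 70

70


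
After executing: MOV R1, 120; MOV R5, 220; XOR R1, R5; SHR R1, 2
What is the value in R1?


Register state trace:
  MOV R1, 120  → R1 = 120 (0b01111000)
  MOV R5, 220  → R5 = 220 (0b11011100)
  XOR R1, R5  → R1 = 120 XOR 220 = 164 (0b10100100)
  SHR R1, 2  → R1 = 164 >> 2 = 41
Final: R1 = 41

41


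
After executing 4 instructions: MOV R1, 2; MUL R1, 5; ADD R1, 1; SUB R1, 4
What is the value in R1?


Register state trace:
  MOV R1, 2  → R1 = 2
  MUL R1, 5  → R1 = 2 * 5 = 10
  ADD R1, 1  → R1 = 10 + 1 = 11
  SUB R1, 4  → R1 = 11 - 4 = 7
Final: R1 = 7

7


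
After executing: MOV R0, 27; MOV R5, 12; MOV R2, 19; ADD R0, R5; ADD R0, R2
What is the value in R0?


Register state trace:
  MOV R0, 27  → R0 = 27
  MOV R5, 12  → R5 = 12
  MOV R2, 19  → R2 = 19
  ADD R0, R5  → R0 = 27 + 12 = 39
  ADD R0, R2  → R0 = 39 + 19 = 58
Final: R0 = 58

58


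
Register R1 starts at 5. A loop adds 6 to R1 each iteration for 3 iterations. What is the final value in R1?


Starting value: R1 = 5
  Iter 1: R1 = 5 + 6 = 11
  Iter 2: R1 = 11 + 6 = 17
  Iter 3: R1 = 17 + 6 = 23
Final: R1 = 23

23


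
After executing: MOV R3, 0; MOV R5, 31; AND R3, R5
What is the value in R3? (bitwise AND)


Register state trace:
  MOV R3, 0  → R3 = 0 (0b00000000)
  MOV R5, 31  → R5 = 31 (0b00011111)
  AND R3, R5  → R3 = 0 AND 31 = 0 (0b00000000)
Final: R3 = 0

0


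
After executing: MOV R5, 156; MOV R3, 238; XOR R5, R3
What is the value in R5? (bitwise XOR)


Register state trace:
  MOV R5, 156  → R5 = 156 (0b10011100)
  MOV R3, 238  → R3 = 238 (0b11101110)
  XOR R5, R3  → R5 = 156 XOR 238 = 114 (0b01110010)
Final: R5 = 114

114


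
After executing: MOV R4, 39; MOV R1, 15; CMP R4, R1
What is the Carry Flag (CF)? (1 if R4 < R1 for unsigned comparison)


Register state trace:
  MOV R4, 39  → R4 = 39
  MOV R1, 15  → R1 = 15
  CMP R4, R1  → unsigned 39 - 15: no borrow
  39 >= 15, so CF = 0
CF = 0

0


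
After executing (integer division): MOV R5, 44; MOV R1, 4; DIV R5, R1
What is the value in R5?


Register state trace:
  MOV R5, 44  → R5 = 44
  MOV R1, 4  → R1 = 4
  DIV R5, R1  → R5 = 44 // 4 = 11
Final: R5 = 11

11


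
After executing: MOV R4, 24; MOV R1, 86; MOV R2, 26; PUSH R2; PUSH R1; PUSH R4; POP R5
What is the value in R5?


Stack trace (top is rightmost):
  MOV R4, 24  → R4 = 24
  MOV R1, 86  → R1 = 86
  MOV R2, 26  → R2 = 26
  PUSH R2  → stack: [26]
  PUSH R1  → stack: [26, 86]
  PUSH R4  → stack: [26, 86, 24]
  POP R5  → R5 = 24, stack: [26, 86]
Final: R5 = 24

24


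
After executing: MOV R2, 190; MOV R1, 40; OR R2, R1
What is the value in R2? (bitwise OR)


Register state trace:
  MOV R2, 190  → R2 = 190 (0b10111110)
  MOV R1, 40  → R1 = 40 (0b00101000)
  OR R2, R1   → R2 = 190 OR 40 = 190 (0b10111110)
Final: R2 = 190

190


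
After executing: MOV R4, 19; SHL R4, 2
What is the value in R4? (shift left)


Register state trace:
  MOV R4, 19  → R4 = 19
  SHL R4, 2  → R4 = 19 << 2 = 19 * 2^2 = 76
Final: R4 = 76

76


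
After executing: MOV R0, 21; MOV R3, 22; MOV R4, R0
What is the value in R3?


Register state trace:
  MOV R0, 21  → R0 = 21
  MOV R3, 22  → R3 = 22
  MOV R4, R0  → R4 = 21
Final: R3 = 22

22


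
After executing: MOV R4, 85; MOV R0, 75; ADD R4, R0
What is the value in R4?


Register state trace:
  MOV R4, 85  → R4 = 85
  MOV R0, 75  → R0 = 75
  ADD R4, R0  → R4 = 85 + 75 = 160
Final: R4 = 160

160


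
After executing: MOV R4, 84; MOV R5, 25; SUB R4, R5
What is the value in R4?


Register state trace:
  MOV R4, 84  → R4 = 84
  MOV R5, 25  → R5 = 25
  SUB R4, R5  → R4 = 84 - 25 = 59
Final: R4 = 59

59


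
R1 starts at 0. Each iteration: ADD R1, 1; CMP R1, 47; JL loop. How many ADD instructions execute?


Loop trace (R1 starts at 0, target 47, step 1):
  ADD #1: R1 = 0 + 1 = 1  → 1 < 47, loop
  ADD #2: R1 = 1 + 1 = 2  → 2 < 47, loop
  ADD #3: R1 = 2 + 1 = 3  → 3 < 47, loop
  ADD #4: R1 = 3 + 1 = 4  → 4 < 47, loop
  ADD #5: R1 = 4 + 1 = 5  → 5 < 47, loop
  ADD #6: R1 = 5 + 1 = 6  → 6 < 47, loop
  ADD #7: R1 = 6 + 1 = 7  → 7 < 47, loop
  ADD #8: R1 = 7 + 1 = 8  → 8 < 47, loop
  ADD #9: R1 = 8 + 1 = 9  → 9 < 47, loop
  ADD #10: R1 = 9 + 1 = 10  → 10 < 47, loop
  ADD #11: R1 = 10 + 1 = 11  → 11 < 47, loop
  ADD #12: R1 = 11 + 1 = 12  → 12 < 47, loop
  ADD #13: R1 = 12 + 1 = 13  → 13 < 47, loop
  ADD #14: R1 = 13 + 1 = 14  → 14 < 47, loop
  ADD #15: R1 = 14 + 1 = 15  → 15 < 47, loop
  ADD #16: R1 = 15 + 1 = 16  → 16 < 47, loop
  ADD #17: R1 = 16 + 1 = 17  → 17 < 47, loop
  ADD #18: R1 = 17 + 1 = 18  → 18 < 47, loop
  ADD #19: R1 = 18 + 1 = 19  → 19 < 47, loop
  ADD #20: R1 = 19 + 1 = 20  → 20 < 47, loop
  ADD #21: R1 = 20 + 1 = 21  → 21 < 47, loop
  ADD #22: R1 = 21 + 1 = 22  → 22 < 47, loop
  ADD #23: R1 = 22 + 1 = 23  → 23 < 47, loop
  ADD #24: R1 = 23 + 1 = 24  → 24 < 47, loop
  ADD #25: R1 = 24 + 1 = 25  → 25 < 47, loop
  ADD #26: R1 = 25 + 1 = 26  → 26 < 47, loop
  ADD #27: R1 = 26 + 1 = 27  → 27 < 47, loop
  ADD #28: R1 = 27 + 1 = 28  → 28 < 47, loop
  ADD #29: R1 = 28 + 1 = 29  → 29 < 47, loop
  ADD #30: R1 = 29 + 1 = 30  → 30 < 47, loop
  ADD #31: R1 = 30 + 1 = 31  → 31 < 47, loop
  ADD #32: R1 = 31 + 1 = 32  → 32 < 47, loop
  ADD #33: R1 = 32 + 1 = 33  → 33 < 47, loop
  ADD #34: R1 = 33 + 1 = 34  → 34 < 47, loop
  ADD #35: R1 = 34 + 1 = 35  → 35 < 47, loop
  ADD #36: R1 = 35 + 1 = 36  → 36 < 47, loop
  ADD #37: R1 = 36 + 1 = 37  → 37 < 47, loop
  ADD #38: R1 = 37 + 1 = 38  → 38 < 47, loop
  ADD #39: R1 = 38 + 1 = 39  → 39 < 47, loop
  ADD #40: R1 = 39 + 1 = 40  → 40 < 47, loop
  ADD #41: R1 = 40 + 1 = 41  → 41 < 47, loop
  ADD #42: R1 = 41 + 1 = 42  → 42 < 47, loop
  ADD #43: R1 = 42 + 1 = 43  → 43 < 47, loop
  ADD #44: R1 = 43 + 1 = 44  → 44 < 47, loop
  ADD #45: R1 = 44 + 1 = 45  → 45 < 47, loop
  ADD #46: R1 = 45 + 1 = 46  → 46 < 47, loop
  ADD #47: R1 = 46 + 1 = 47  → 47 >= 47, exit
Total ADD instructions: 47

47


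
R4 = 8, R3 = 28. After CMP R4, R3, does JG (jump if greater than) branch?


Trace:
  R4 = 8, R3 = 28
  CMP R4, R3  → compares 8 vs 28
  JG checks: is 8 greater than 28?
  8 < 28, so condition is false
Branch taken: No

No


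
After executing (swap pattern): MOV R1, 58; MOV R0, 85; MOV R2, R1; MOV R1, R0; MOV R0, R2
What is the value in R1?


Register state trace (swap pattern):
  MOV R1, 58  → R1 = 58
  MOV R0, 85  → R0 = 85
  MOV R2, R1  → R2 = 58  (save R1)
  MOV R1, R0  → R1 = 85  (R1 gets R0's value)
  MOV R0, R2  → R0 = 58  (R0 gets saved value)
Final: R1 = 85

85


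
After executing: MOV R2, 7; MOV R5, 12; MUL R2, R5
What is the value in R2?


Register state trace:
  MOV R2, 7  → R2 = 7
  MOV R5, 12  → R5 = 12
  MUL R2, R5  → R2 = 7 * 12 = 84
Final: R2 = 84

84


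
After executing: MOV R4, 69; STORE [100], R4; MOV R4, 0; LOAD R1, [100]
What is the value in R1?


Register and memory trace:
  MOV R4, 69  → R4 = 69
  STORE [100], R4  → mem[100] = 69
  MOV R4, 0  → R4 = 0
  LOAD R1, [100]  → R1 = mem[100] = 69
Final: R1 = 69

69


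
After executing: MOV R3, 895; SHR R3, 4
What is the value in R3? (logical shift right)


Register state trace:
  MOV R3, 895  → R3 = 895
  SHR R3, 4  → R3 = 895 >> 4 = 895 // 2^4 = 55
Final: R3 = 55

55


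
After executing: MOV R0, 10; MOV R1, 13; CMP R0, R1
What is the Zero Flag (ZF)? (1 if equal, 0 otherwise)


Register state trace:
  MOV R0, 10  → R0 = 10
  MOV R1, 13  → R1 = 13
  CMP R0, R1  → computes 10 - 13 = -3
  Result is nonzero, so values are not equal
ZF = 0

0


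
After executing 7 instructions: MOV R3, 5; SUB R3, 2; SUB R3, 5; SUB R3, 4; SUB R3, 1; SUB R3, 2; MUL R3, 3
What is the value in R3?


Register state trace:
  MOV R3, 5  → R3 = 5
  SUB R3, 2  → R3 = 5 - 2 = 3
  SUB R3, 5  → R3 = 3 - 5 = -2
  SUB R3, 4  → R3 = -2 - 4 = -6
  SUB R3, 1  → R3 = -6 - 1 = -7
  SUB R3, 2  → R3 = -7 - 2 = -9
  MUL R3, 3  → R3 = -9 * 3 = -27
Final: R3 = -27

-27


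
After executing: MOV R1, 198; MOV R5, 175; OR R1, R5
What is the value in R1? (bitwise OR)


Register state trace:
  MOV R1, 198  → R1 = 198 (0b11000110)
  MOV R5, 175  → R5 = 175 (0b10101111)
  OR R1, R5   → R1 = 198 OR 175 = 239 (0b11101111)
Final: R1 = 239

239


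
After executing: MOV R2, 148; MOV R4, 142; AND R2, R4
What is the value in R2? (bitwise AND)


Register state trace:
  MOV R2, 148  → R2 = 148 (0b10010100)
  MOV R4, 142  → R4 = 142 (0b10001110)
  AND R2, R4  → R2 = 148 AND 142 = 132 (0b10000100)
Final: R2 = 132

132


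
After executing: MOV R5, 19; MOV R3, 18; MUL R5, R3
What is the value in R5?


Register state trace:
  MOV R5, 19  → R5 = 19
  MOV R3, 18  → R3 = 18
  MUL R5, R3  → R5 = 19 * 18 = 342
Final: R5 = 342

342


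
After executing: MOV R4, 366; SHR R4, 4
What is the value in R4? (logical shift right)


Register state trace:
  MOV R4, 366  → R4 = 366
  SHR R4, 4  → R4 = 366 >> 4 = 366 // 2^4 = 22
Final: R4 = 22

22


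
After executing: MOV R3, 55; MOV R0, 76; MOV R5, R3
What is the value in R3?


Register state trace:
  MOV R3, 55  → R3 = 55
  MOV R0, 76  → R0 = 76
  MOV R5, R3  → R5 = 55
Final: R3 = 55

55


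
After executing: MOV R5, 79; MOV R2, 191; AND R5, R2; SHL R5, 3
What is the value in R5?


Register state trace:
  MOV R5, 79  → R5 = 79 (0b01001111)
  MOV R2, 191  → R2 = 191 (0b10111111)
  AND R5, R2  → R5 = 79 AND 191 = 15 (0b00001111)
  SHL R5, 3  → R5 = 15 << 3 = 120
Final: R5 = 120

120


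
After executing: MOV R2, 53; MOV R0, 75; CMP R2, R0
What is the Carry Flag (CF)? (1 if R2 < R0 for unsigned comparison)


Register state trace:
  MOV R2, 53  → R2 = 53
  MOV R0, 75  → R0 = 75
  CMP R2, R0  → unsigned 53 - 75: borrow occurs
  53 < 75, so CF = 1
CF = 1

1


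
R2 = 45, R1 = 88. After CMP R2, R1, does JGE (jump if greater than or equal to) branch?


Trace:
  R2 = 45, R1 = 88
  CMP R2, R1  → compares 45 vs 88
  JGE checks: is 45 greater than or equal to 88?
  45 < 88, so condition is false
Branch taken: No

No


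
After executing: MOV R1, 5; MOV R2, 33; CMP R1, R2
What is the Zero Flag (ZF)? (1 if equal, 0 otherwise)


Register state trace:
  MOV R1, 5  → R1 = 5
  MOV R2, 33  → R2 = 33
  CMP R1, R2  → computes 5 - 33 = -28
  Result is nonzero, so values are not equal
ZF = 0

0


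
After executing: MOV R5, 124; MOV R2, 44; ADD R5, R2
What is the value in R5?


Register state trace:
  MOV R5, 124  → R5 = 124
  MOV R2, 44  → R2 = 44
  ADD R5, R2  → R5 = 124 + 44 = 168
Final: R5 = 168

168


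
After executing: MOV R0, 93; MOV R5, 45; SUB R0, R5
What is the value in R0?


Register state trace:
  MOV R0, 93  → R0 = 93
  MOV R5, 45  → R5 = 45
  SUB R0, R5  → R0 = 93 - 45 = 48
Final: R0 = 48

48


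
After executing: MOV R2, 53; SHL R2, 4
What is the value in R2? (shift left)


Register state trace:
  MOV R2, 53  → R2 = 53
  SHL R2, 4  → R2 = 53 << 4 = 53 * 2^4 = 848
Final: R2 = 848

848


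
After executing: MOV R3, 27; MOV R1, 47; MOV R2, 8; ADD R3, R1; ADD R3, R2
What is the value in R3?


Register state trace:
  MOV R3, 27  → R3 = 27
  MOV R1, 47  → R1 = 47
  MOV R2, 8  → R2 = 8
  ADD R3, R1  → R3 = 27 + 47 = 74
  ADD R3, R2  → R3 = 74 + 8 = 82
Final: R3 = 82

82


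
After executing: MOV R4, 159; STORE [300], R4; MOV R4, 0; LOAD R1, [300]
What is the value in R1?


Register and memory trace:
  MOV R4, 159  → R4 = 159
  STORE [300], R4  → mem[300] = 159
  MOV R4, 0  → R4 = 0
  LOAD R1, [300]  → R1 = mem[300] = 159
Final: R1 = 159

159


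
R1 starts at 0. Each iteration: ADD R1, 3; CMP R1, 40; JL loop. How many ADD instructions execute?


Loop trace (R1 starts at 0, target 40, step 3):
  ADD #1: R1 = 0 + 3 = 3  → 3 < 40, loop
  ADD #2: R1 = 3 + 3 = 6  → 6 < 40, loop
  ADD #3: R1 = 6 + 3 = 9  → 9 < 40, loop
  ADD #4: R1 = 9 + 3 = 12  → 12 < 40, loop
  ADD #5: R1 = 12 + 3 = 15  → 15 < 40, loop
  ADD #6: R1 = 15 + 3 = 18  → 18 < 40, loop
  ADD #7: R1 = 18 + 3 = 21  → 21 < 40, loop
  ADD #8: R1 = 21 + 3 = 24  → 24 < 40, loop
  ADD #9: R1 = 24 + 3 = 27  → 27 < 40, loop
  ADD #10: R1 = 27 + 3 = 30  → 30 < 40, loop
  ADD #11: R1 = 30 + 3 = 33  → 33 < 40, loop
  ADD #12: R1 = 33 + 3 = 36  → 36 < 40, loop
  ADD #13: R1 = 36 + 3 = 39  → 39 < 40, loop
  ADD #14: R1 = 39 + 3 = 42  → 42 >= 40, exit
Total ADD instructions: 14

14


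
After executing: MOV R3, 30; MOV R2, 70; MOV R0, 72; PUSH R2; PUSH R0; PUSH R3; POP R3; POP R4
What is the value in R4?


Stack trace (top is rightmost):
  MOV R3, 30  → R3 = 30
  MOV R2, 70  → R2 = 70
  MOV R0, 72  → R0 = 72
  PUSH R2  → stack: [70]
  PUSH R0  → stack: [70, 72]
  PUSH R3  → stack: [70, 72, 30]
  POP R3  → R3 = 30, stack: [70, 72]
  POP R4  → R4 = 72, stack: [70]
Final: R4 = 72

72


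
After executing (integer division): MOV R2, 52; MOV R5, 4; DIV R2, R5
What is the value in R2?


Register state trace:
  MOV R2, 52  → R2 = 52
  MOV R5, 4  → R5 = 4
  DIV R2, R5  → R2 = 52 // 4 = 13
Final: R2 = 13

13


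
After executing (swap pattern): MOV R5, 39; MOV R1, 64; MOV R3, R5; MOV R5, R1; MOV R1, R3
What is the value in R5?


Register state trace (swap pattern):
  MOV R5, 39  → R5 = 39
  MOV R1, 64  → R1 = 64
  MOV R3, R5  → R3 = 39  (save R5)
  MOV R5, R1  → R5 = 64  (R5 gets R1's value)
  MOV R1, R3  → R1 = 39  (R1 gets saved value)
Final: R5 = 64

64


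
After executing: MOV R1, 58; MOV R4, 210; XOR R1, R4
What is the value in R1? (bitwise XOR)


Register state trace:
  MOV R1, 58  → R1 = 58 (0b00111010)
  MOV R4, 210  → R4 = 210 (0b11010010)
  XOR R1, R4  → R1 = 58 XOR 210 = 232 (0b11101000)
Final: R1 = 232

232


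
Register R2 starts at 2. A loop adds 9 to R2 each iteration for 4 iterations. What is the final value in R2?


Starting value: R2 = 2
  Iter 1: R2 = 2 + 9 = 11
  Iter 2: R2 = 11 + 9 = 20
  Iter 3: R2 = 20 + 9 = 29
  Iter 4: R2 = 29 + 9 = 38
Final: R2 = 38

38


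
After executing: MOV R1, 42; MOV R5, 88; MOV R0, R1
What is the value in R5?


Register state trace:
  MOV R1, 42  → R1 = 42
  MOV R5, 88  → R5 = 88
  MOV R0, R1  → R0 = 42
Final: R5 = 88

88


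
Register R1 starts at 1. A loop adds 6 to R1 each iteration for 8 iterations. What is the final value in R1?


Starting value: R1 = 1
  Iter 1: R1 = 1 + 6 = 7
  Iter 2: R1 = 7 + 6 = 13
  Iter 3: R1 = 13 + 6 = 19
  Iter 4: R1 = 19 + 6 = 25
  Iter 5: R1 = 25 + 6 = 31
  Iter 6: R1 = 31 + 6 = 37
  Iter 7: R1 = 37 + 6 = 43
  Iter 8: R1 = 43 + 6 = 49
Final: R1 = 49

49


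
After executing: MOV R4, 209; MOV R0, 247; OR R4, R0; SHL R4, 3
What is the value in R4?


Register state trace:
  MOV R4, 209  → R4 = 209 (0b11010001)
  MOV R0, 247  → R0 = 247 (0b11110111)
  OR R4, R0  → R4 = 209 OR 247 = 247 (0b11110111)
  SHL R4, 3  → R4 = 247 << 3 = 1976
Final: R4 = 1976

1976


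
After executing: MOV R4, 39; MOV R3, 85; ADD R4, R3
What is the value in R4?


Register state trace:
  MOV R4, 39  → R4 = 39
  MOV R3, 85  → R3 = 85
  ADD R4, R3  → R4 = 39 + 85 = 124
Final: R4 = 124

124


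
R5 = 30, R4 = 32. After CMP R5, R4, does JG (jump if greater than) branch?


Trace:
  R5 = 30, R4 = 32
  CMP R5, R4  → compares 30 vs 32
  JG checks: is 30 greater than 32?
  30 < 32, so condition is false
Branch taken: No

No


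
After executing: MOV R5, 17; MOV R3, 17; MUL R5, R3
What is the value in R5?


Register state trace:
  MOV R5, 17  → R5 = 17
  MOV R3, 17  → R3 = 17
  MUL R5, R3  → R5 = 17 * 17 = 289
Final: R5 = 289

289


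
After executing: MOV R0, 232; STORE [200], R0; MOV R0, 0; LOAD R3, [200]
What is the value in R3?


Register and memory trace:
  MOV R0, 232  → R0 = 232
  STORE [200], R0  → mem[200] = 232
  MOV R0, 0  → R0 = 0
  LOAD R3, [200]  → R3 = mem[200] = 232
Final: R3 = 232

232


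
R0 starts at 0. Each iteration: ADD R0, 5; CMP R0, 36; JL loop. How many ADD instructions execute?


Loop trace (R0 starts at 0, target 36, step 5):
  ADD #1: R0 = 0 + 5 = 5  → 5 < 36, loop
  ADD #2: R0 = 5 + 5 = 10  → 10 < 36, loop
  ADD #3: R0 = 10 + 5 = 15  → 15 < 36, loop
  ADD #4: R0 = 15 + 5 = 20  → 20 < 36, loop
  ADD #5: R0 = 20 + 5 = 25  → 25 < 36, loop
  ADD #6: R0 = 25 + 5 = 30  → 30 < 36, loop
  ADD #7: R0 = 30 + 5 = 35  → 35 < 36, loop
  ADD #8: R0 = 35 + 5 = 40  → 40 >= 36, exit
Total ADD instructions: 8

8


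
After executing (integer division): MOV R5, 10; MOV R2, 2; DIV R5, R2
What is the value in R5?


Register state trace:
  MOV R5, 10  → R5 = 10
  MOV R2, 2  → R2 = 2
  DIV R5, R2  → R5 = 10 // 2 = 5
Final: R5 = 5

5


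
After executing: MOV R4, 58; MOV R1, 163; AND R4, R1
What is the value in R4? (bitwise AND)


Register state trace:
  MOV R4, 58  → R4 = 58 (0b00111010)
  MOV R1, 163  → R1 = 163 (0b10100011)
  AND R4, R1  → R4 = 58 AND 163 = 34 (0b00100010)
Final: R4 = 34

34


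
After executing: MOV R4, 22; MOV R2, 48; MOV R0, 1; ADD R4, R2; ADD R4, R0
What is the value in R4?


Register state trace:
  MOV R4, 22  → R4 = 22
  MOV R2, 48  → R2 = 48
  MOV R0, 1  → R0 = 1
  ADD R4, R2  → R4 = 22 + 48 = 70
  ADD R4, R0  → R4 = 70 + 1 = 71
Final: R4 = 71

71


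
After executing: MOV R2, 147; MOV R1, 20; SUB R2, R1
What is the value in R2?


Register state trace:
  MOV R2, 147  → R2 = 147
  MOV R1, 20  → R1 = 20
  SUB R2, R1  → R2 = 147 - 20 = 127
Final: R2 = 127

127


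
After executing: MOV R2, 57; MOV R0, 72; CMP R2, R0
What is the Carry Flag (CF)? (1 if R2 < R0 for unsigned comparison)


Register state trace:
  MOV R2, 57  → R2 = 57
  MOV R0, 72  → R0 = 72
  CMP R2, R0  → unsigned 57 - 72: borrow occurs
  57 < 72, so CF = 1
CF = 1

1


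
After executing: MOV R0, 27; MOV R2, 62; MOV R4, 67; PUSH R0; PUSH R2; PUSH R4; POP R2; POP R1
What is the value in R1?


Stack trace (top is rightmost):
  MOV R0, 27  → R0 = 27
  MOV R2, 62  → R2 = 62
  MOV R4, 67  → R4 = 67
  PUSH R0  → stack: [27]
  PUSH R2  → stack: [27, 62]
  PUSH R4  → stack: [27, 62, 67]
  POP R2  → R2 = 67, stack: [27, 62]
  POP R1  → R1 = 62, stack: [27]
Final: R1 = 62

62


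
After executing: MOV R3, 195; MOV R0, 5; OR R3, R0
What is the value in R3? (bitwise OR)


Register state trace:
  MOV R3, 195  → R3 = 195 (0b11000011)
  MOV R0, 5  → R0 = 5 (0b00000101)
  OR R3, R0   → R3 = 195 OR 5 = 199 (0b11000111)
Final: R3 = 199

199


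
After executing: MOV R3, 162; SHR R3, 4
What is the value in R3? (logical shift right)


Register state trace:
  MOV R3, 162  → R3 = 162
  SHR R3, 4  → R3 = 162 >> 4 = 162 // 2^4 = 10
Final: R3 = 10

10


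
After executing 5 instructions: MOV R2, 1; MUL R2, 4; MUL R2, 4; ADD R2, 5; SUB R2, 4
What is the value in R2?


Register state trace:
  MOV R2, 1  → R2 = 1
  MUL R2, 4  → R2 = 1 * 4 = 4
  MUL R2, 4  → R2 = 4 * 4 = 16
  ADD R2, 5  → R2 = 16 + 5 = 21
  SUB R2, 4  → R2 = 21 - 4 = 17
Final: R2 = 17

17


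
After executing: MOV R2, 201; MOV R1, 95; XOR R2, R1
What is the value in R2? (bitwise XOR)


Register state trace:
  MOV R2, 201  → R2 = 201 (0b11001001)
  MOV R1, 95  → R1 = 95 (0b01011111)
  XOR R2, R1  → R2 = 201 XOR 95 = 150 (0b10010110)
Final: R2 = 150

150


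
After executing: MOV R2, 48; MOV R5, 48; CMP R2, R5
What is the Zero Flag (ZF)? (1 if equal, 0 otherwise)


Register state trace:
  MOV R2, 48  → R2 = 48
  MOV R5, 48  → R5 = 48
  CMP R2, R5  → computes 48 - 48 = 0
  Result is zero, so values are equal
ZF = 1

1


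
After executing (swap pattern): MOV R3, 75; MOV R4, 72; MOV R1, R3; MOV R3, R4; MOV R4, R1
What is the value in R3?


Register state trace (swap pattern):
  MOV R3, 75  → R3 = 75
  MOV R4, 72  → R4 = 72
  MOV R1, R3  → R1 = 75  (save R3)
  MOV R3, R4  → R3 = 72  (R3 gets R4's value)
  MOV R4, R1  → R4 = 75  (R4 gets saved value)
Final: R3 = 72

72


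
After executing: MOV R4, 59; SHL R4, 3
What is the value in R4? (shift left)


Register state trace:
  MOV R4, 59  → R4 = 59
  SHL R4, 3  → R4 = 59 << 3 = 59 * 2^3 = 472
Final: R4 = 472

472


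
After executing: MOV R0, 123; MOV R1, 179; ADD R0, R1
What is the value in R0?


Register state trace:
  MOV R0, 123  → R0 = 123
  MOV R1, 179  → R1 = 179
  ADD R0, R1  → R0 = 123 + 179 = 302
Final: R0 = 302

302


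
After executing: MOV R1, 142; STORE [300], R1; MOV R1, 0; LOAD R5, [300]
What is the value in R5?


Register and memory trace:
  MOV R1, 142  → R1 = 142
  STORE [300], R1  → mem[300] = 142
  MOV R1, 0  → R1 = 0
  LOAD R5, [300]  → R5 = mem[300] = 142
Final: R5 = 142

142


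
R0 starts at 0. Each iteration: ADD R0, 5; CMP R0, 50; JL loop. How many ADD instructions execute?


Loop trace (R0 starts at 0, target 50, step 5):
  ADD #1: R0 = 0 + 5 = 5  → 5 < 50, loop
  ADD #2: R0 = 5 + 5 = 10  → 10 < 50, loop
  ADD #3: R0 = 10 + 5 = 15  → 15 < 50, loop
  ADD #4: R0 = 15 + 5 = 20  → 20 < 50, loop
  ADD #5: R0 = 20 + 5 = 25  → 25 < 50, loop
  ADD #6: R0 = 25 + 5 = 30  → 30 < 50, loop
  ADD #7: R0 = 30 + 5 = 35  → 35 < 50, loop
  ADD #8: R0 = 35 + 5 = 40  → 40 < 50, loop
  ADD #9: R0 = 40 + 5 = 45  → 45 < 50, loop
  ADD #10: R0 = 45 + 5 = 50  → 50 >= 50, exit
Total ADD instructions: 10

10


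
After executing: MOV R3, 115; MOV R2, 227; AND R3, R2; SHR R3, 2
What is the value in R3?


Register state trace:
  MOV R3, 115  → R3 = 115 (0b01110011)
  MOV R2, 227  → R2 = 227 (0b11100011)
  AND R3, R2  → R3 = 115 AND 227 = 99 (0b01100011)
  SHR R3, 2  → R3 = 99 >> 2 = 24
Final: R3 = 24

24


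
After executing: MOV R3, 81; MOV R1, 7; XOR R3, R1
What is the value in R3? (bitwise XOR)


Register state trace:
  MOV R3, 81  → R3 = 81 (0b01010001)
  MOV R1, 7  → R1 = 7 (0b00000111)
  XOR R3, R1  → R3 = 81 XOR 7 = 86 (0b01010110)
Final: R3 = 86

86


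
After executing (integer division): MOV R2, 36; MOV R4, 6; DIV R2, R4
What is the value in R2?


Register state trace:
  MOV R2, 36  → R2 = 36
  MOV R4, 6  → R4 = 6
  DIV R2, R4  → R2 = 36 // 6 = 6
Final: R2 = 6

6


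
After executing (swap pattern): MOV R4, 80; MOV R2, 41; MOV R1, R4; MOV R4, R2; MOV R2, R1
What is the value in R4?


Register state trace (swap pattern):
  MOV R4, 80  → R4 = 80
  MOV R2, 41  → R2 = 41
  MOV R1, R4  → R1 = 80  (save R4)
  MOV R4, R2  → R4 = 41  (R4 gets R2's value)
  MOV R2, R1  → R2 = 80  (R2 gets saved value)
Final: R4 = 41

41


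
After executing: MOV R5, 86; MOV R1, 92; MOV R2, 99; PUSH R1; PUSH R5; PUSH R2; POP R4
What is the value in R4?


Stack trace (top is rightmost):
  MOV R5, 86  → R5 = 86
  MOV R1, 92  → R1 = 92
  MOV R2, 99  → R2 = 99
  PUSH R1  → stack: [92]
  PUSH R5  → stack: [92, 86]
  PUSH R2  → stack: [92, 86, 99]
  POP R4  → R4 = 99, stack: [92, 86]
Final: R4 = 99

99


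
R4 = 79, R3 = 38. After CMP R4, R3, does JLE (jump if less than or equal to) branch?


Trace:
  R4 = 79, R3 = 38
  CMP R4, R3  → compares 79 vs 38
  JLE checks: is 79 less than or equal to 38?
  79 > 38, so condition is false
Branch taken: No

No


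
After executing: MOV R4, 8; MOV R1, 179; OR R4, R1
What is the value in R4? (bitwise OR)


Register state trace:
  MOV R4, 8  → R4 = 8 (0b00001000)
  MOV R1, 179  → R1 = 179 (0b10110011)
  OR R4, R1   → R4 = 8 OR 179 = 187 (0b10111011)
Final: R4 = 187

187


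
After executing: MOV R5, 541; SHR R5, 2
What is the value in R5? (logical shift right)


Register state trace:
  MOV R5, 541  → R5 = 541
  SHR R5, 2  → R5 = 541 >> 2 = 541 // 2^2 = 135
Final: R5 = 135

135


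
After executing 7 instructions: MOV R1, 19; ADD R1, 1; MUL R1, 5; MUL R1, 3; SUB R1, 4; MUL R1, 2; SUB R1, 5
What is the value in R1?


Register state trace:
  MOV R1, 19  → R1 = 19
  ADD R1, 1  → R1 = 19 + 1 = 20
  MUL R1, 5  → R1 = 20 * 5 = 100
  MUL R1, 3  → R1 = 100 * 3 = 300
  SUB R1, 4  → R1 = 300 - 4 = 296
  MUL R1, 2  → R1 = 296 * 2 = 592
  SUB R1, 5  → R1 = 592 - 5 = 587
Final: R1 = 587

587


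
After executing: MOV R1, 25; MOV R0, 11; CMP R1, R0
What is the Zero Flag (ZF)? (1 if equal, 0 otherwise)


Register state trace:
  MOV R1, 25  → R1 = 25
  MOV R0, 11  → R0 = 11
  CMP R1, R0  → computes 25 - 11 = 14
  Result is nonzero, so values are not equal
ZF = 0

0


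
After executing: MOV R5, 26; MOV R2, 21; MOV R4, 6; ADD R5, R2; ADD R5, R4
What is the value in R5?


Register state trace:
  MOV R5, 26  → R5 = 26
  MOV R2, 21  → R2 = 21
  MOV R4, 6  → R4 = 6
  ADD R5, R2  → R5 = 26 + 21 = 47
  ADD R5, R4  → R5 = 47 + 6 = 53
Final: R5 = 53

53


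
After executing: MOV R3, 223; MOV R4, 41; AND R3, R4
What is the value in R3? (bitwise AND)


Register state trace:
  MOV R3, 223  → R3 = 223 (0b11011111)
  MOV R4, 41  → R4 = 41 (0b00101001)
  AND R3, R4  → R3 = 223 AND 41 = 9 (0b00001001)
Final: R3 = 9

9


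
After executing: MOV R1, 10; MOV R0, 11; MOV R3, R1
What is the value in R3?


Register state trace:
  MOV R1, 10  → R1 = 10
  MOV R0, 11  → R0 = 11
  MOV R3, R1  → R3 = 10
Final: R3 = 10

10


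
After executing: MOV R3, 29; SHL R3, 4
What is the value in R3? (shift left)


Register state trace:
  MOV R3, 29  → R3 = 29
  SHL R3, 4  → R3 = 29 << 4 = 29 * 2^4 = 464
Final: R3 = 464

464


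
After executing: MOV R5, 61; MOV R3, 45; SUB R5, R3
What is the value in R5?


Register state trace:
  MOV R5, 61  → R5 = 61
  MOV R3, 45  → R3 = 45
  SUB R5, R3  → R5 = 61 - 45 = 16
Final: R5 = 16

16


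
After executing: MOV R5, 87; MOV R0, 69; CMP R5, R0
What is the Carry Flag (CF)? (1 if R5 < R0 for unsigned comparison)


Register state trace:
  MOV R5, 87  → R5 = 87
  MOV R0, 69  → R0 = 69
  CMP R5, R0  → unsigned 87 - 69: no borrow
  87 >= 69, so CF = 0
CF = 0

0


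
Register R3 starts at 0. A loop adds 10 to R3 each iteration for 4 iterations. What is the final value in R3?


Starting value: R3 = 0
  Iter 1: R3 = 0 + 10 = 10
  Iter 2: R3 = 10 + 10 = 20
  Iter 3: R3 = 20 + 10 = 30
  Iter 4: R3 = 30 + 10 = 40
Final: R3 = 40

40


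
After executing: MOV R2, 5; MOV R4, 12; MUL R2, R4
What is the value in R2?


Register state trace:
  MOV R2, 5  → R2 = 5
  MOV R4, 12  → R4 = 12
  MUL R2, R4  → R2 = 5 * 12 = 60
Final: R2 = 60

60


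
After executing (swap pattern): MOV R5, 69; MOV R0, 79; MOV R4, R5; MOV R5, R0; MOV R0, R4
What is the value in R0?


Register state trace (swap pattern):
  MOV R5, 69  → R5 = 69
  MOV R0, 79  → R0 = 79
  MOV R4, R5  → R4 = 69  (save R5)
  MOV R5, R0  → R5 = 79  (R5 gets R0's value)
  MOV R0, R4  → R0 = 69  (R0 gets saved value)
Final: R0 = 69

69


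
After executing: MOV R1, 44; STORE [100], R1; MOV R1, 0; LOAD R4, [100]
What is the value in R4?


Register and memory trace:
  MOV R1, 44  → R1 = 44
  STORE [100], R1  → mem[100] = 44
  MOV R1, 0  → R1 = 0
  LOAD R4, [100]  → R4 = mem[100] = 44
Final: R4 = 44

44


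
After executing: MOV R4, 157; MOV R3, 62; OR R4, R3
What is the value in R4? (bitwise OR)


Register state trace:
  MOV R4, 157  → R4 = 157 (0b10011101)
  MOV R3, 62  → R3 = 62 (0b00111110)
  OR R4, R3   → R4 = 157 OR 62 = 191 (0b10111111)
Final: R4 = 191

191


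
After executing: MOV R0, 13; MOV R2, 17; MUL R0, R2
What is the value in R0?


Register state trace:
  MOV R0, 13  → R0 = 13
  MOV R2, 17  → R2 = 17
  MUL R0, R2  → R0 = 13 * 17 = 221
Final: R0 = 221

221


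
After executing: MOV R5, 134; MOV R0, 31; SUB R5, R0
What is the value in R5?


Register state trace:
  MOV R5, 134  → R5 = 134
  MOV R0, 31  → R0 = 31
  SUB R5, R0  → R5 = 134 - 31 = 103
Final: R5 = 103

103


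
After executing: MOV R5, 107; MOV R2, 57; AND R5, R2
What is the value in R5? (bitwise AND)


Register state trace:
  MOV R5, 107  → R5 = 107 (0b01101011)
  MOV R2, 57  → R2 = 57 (0b00111001)
  AND R5, R2  → R5 = 107 AND 57 = 41 (0b00101001)
Final: R5 = 41

41


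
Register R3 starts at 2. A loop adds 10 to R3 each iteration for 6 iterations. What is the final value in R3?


Starting value: R3 = 2
  Iter 1: R3 = 2 + 10 = 12
  Iter 2: R3 = 12 + 10 = 22
  Iter 3: R3 = 22 + 10 = 32
  Iter 4: R3 = 32 + 10 = 42
  Iter 5: R3 = 42 + 10 = 52
  Iter 6: R3 = 52 + 10 = 62
Final: R3 = 62

62


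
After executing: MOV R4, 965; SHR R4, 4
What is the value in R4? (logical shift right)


Register state trace:
  MOV R4, 965  → R4 = 965
  SHR R4, 4  → R4 = 965 >> 4 = 965 // 2^4 = 60
Final: R4 = 60

60


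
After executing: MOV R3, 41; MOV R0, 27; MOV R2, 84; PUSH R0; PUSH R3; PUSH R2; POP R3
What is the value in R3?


Stack trace (top is rightmost):
  MOV R3, 41  → R3 = 41
  MOV R0, 27  → R0 = 27
  MOV R2, 84  → R2 = 84
  PUSH R0  → stack: [27]
  PUSH R3  → stack: [27, 41]
  PUSH R2  → stack: [27, 41, 84]
  POP R3  → R3 = 84, stack: [27, 41]
Final: R3 = 84

84


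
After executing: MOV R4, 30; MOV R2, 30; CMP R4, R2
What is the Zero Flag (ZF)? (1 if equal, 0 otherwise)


Register state trace:
  MOV R4, 30  → R4 = 30
  MOV R2, 30  → R2 = 30
  CMP R4, R2  → computes 30 - 30 = 0
  Result is zero, so values are equal
ZF = 1

1


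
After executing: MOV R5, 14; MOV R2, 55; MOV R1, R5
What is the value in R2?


Register state trace:
  MOV R5, 14  → R5 = 14
  MOV R2, 55  → R2 = 55
  MOV R1, R5  → R1 = 14
Final: R2 = 55

55


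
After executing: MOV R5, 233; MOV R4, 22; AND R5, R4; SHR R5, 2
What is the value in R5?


Register state trace:
  MOV R5, 233  → R5 = 233 (0b11101001)
  MOV R4, 22  → R4 = 22 (0b00010110)
  AND R5, R4  → R5 = 233 AND 22 = 0 (0b00000000)
  SHR R5, 2  → R5 = 0 >> 2 = 0
Final: R5 = 0

0


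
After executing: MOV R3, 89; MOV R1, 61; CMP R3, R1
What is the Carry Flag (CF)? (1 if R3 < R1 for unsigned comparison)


Register state trace:
  MOV R3, 89  → R3 = 89
  MOV R1, 61  → R1 = 61
  CMP R3, R1  → unsigned 89 - 61: no borrow
  89 >= 61, so CF = 0
CF = 0

0


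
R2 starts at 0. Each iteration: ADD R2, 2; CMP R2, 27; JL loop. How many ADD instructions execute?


Loop trace (R2 starts at 0, target 27, step 2):
  ADD #1: R2 = 0 + 2 = 2  → 2 < 27, loop
  ADD #2: R2 = 2 + 2 = 4  → 4 < 27, loop
  ADD #3: R2 = 4 + 2 = 6  → 6 < 27, loop
  ADD #4: R2 = 6 + 2 = 8  → 8 < 27, loop
  ADD #5: R2 = 8 + 2 = 10  → 10 < 27, loop
  ADD #6: R2 = 10 + 2 = 12  → 12 < 27, loop
  ADD #7: R2 = 12 + 2 = 14  → 14 < 27, loop
  ADD #8: R2 = 14 + 2 = 16  → 16 < 27, loop
  ADD #9: R2 = 16 + 2 = 18  → 18 < 27, loop
  ADD #10: R2 = 18 + 2 = 20  → 20 < 27, loop
  ADD #11: R2 = 20 + 2 = 22  → 22 < 27, loop
  ADD #12: R2 = 22 + 2 = 24  → 24 < 27, loop
  ADD #13: R2 = 24 + 2 = 26  → 26 < 27, loop
  ADD #14: R2 = 26 + 2 = 28  → 28 >= 27, exit
Total ADD instructions: 14

14


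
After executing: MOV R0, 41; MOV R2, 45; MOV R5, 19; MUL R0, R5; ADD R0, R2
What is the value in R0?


Register state trace:
  MOV R0, 41  → R0 = 41
  MOV R2, 45  → R2 = 45
  MOV R5, 19  → R5 = 19
  MUL R0, R5  → R0 = 41 * 19 = 779
  ADD R0, R2  → R0 = 779 + 45 = 824
Final: R0 = 824

824


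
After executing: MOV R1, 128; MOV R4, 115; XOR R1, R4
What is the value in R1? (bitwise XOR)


Register state trace:
  MOV R1, 128  → R1 = 128 (0b10000000)
  MOV R4, 115  → R4 = 115 (0b01110011)
  XOR R1, R4  → R1 = 128 XOR 115 = 243 (0b11110011)
Final: R1 = 243

243


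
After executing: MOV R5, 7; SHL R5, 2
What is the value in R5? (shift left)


Register state trace:
  MOV R5, 7  → R5 = 7
  SHL R5, 2  → R5 = 7 << 2 = 7 * 2^2 = 28
Final: R5 = 28

28


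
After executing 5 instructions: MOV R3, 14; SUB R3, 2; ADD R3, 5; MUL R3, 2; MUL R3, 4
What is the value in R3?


Register state trace:
  MOV R3, 14  → R3 = 14
  SUB R3, 2  → R3 = 14 - 2 = 12
  ADD R3, 5  → R3 = 12 + 5 = 17
  MUL R3, 2  → R3 = 17 * 2 = 34
  MUL R3, 4  → R3 = 34 * 4 = 136
Final: R3 = 136

136


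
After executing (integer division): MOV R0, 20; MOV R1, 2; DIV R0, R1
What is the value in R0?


Register state trace:
  MOV R0, 20  → R0 = 20
  MOV R1, 2  → R1 = 2
  DIV R0, R1  → R0 = 20 // 2 = 10
Final: R0 = 10

10


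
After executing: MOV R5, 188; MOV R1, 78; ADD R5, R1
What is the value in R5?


Register state trace:
  MOV R5, 188  → R5 = 188
  MOV R1, 78  → R1 = 78
  ADD R5, R1  → R5 = 188 + 78 = 266
Final: R5 = 266

266


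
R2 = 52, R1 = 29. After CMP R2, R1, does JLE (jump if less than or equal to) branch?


Trace:
  R2 = 52, R1 = 29
  CMP R2, R1  → compares 52 vs 29
  JLE checks: is 52 less than or equal to 29?
  52 > 29, so condition is false
Branch taken: No

No


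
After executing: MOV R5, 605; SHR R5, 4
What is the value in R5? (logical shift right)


Register state trace:
  MOV R5, 605  → R5 = 605
  SHR R5, 4  → R5 = 605 >> 4 = 605 // 2^4 = 37
Final: R5 = 37

37


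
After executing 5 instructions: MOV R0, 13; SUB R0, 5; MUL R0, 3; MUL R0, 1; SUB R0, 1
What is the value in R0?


Register state trace:
  MOV R0, 13  → R0 = 13
  SUB R0, 5  → R0 = 13 - 5 = 8
  MUL R0, 3  → R0 = 8 * 3 = 24
  MUL R0, 1  → R0 = 24 * 1 = 24
  SUB R0, 1  → R0 = 24 - 1 = 23
Final: R0 = 23

23


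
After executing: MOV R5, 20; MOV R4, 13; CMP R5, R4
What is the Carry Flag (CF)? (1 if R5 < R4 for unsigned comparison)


Register state trace:
  MOV R5, 20  → R5 = 20
  MOV R4, 13  → R4 = 13
  CMP R5, R4  → unsigned 20 - 13: no borrow
  20 >= 13, so CF = 0
CF = 0

0


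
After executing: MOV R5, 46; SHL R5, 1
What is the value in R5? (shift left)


Register state trace:
  MOV R5, 46  → R5 = 46
  SHL R5, 1  → R5 = 46 << 1 = 46 * 2^1 = 92
Final: R5 = 92

92


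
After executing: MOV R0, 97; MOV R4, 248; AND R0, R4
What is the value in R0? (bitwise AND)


Register state trace:
  MOV R0, 97  → R0 = 97 (0b01100001)
  MOV R4, 248  → R4 = 248 (0b11111000)
  AND R0, R4  → R0 = 97 AND 248 = 96 (0b01100000)
Final: R0 = 96

96


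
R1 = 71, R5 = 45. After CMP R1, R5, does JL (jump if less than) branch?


Trace:
  R1 = 71, R5 = 45
  CMP R1, R5  → compares 71 vs 45
  JL checks: is 71 less than 45?
  71 > 45, so condition is false
Branch taken: No

No


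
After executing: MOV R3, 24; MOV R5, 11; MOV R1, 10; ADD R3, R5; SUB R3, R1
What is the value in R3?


Register state trace:
  MOV R3, 24  → R3 = 24
  MOV R5, 11  → R5 = 11
  MOV R1, 10  → R1 = 10
  ADD R3, R5  → R3 = 24 + 11 = 35
  SUB R3, R1  → R3 = 35 - 10 = 25
Final: R3 = 25

25


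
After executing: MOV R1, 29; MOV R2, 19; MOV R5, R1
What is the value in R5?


Register state trace:
  MOV R1, 29  → R1 = 29
  MOV R2, 19  → R2 = 19
  MOV R5, R1  → R5 = 29
Final: R5 = 29

29


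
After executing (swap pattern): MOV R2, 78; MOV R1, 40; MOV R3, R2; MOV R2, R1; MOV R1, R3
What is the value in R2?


Register state trace (swap pattern):
  MOV R2, 78  → R2 = 78
  MOV R1, 40  → R1 = 40
  MOV R3, R2  → R3 = 78  (save R2)
  MOV R2, R1  → R2 = 40  (R2 gets R1's value)
  MOV R1, R3  → R1 = 78  (R1 gets saved value)
Final: R2 = 40

40


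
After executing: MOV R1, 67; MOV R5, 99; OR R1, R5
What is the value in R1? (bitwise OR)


Register state trace:
  MOV R1, 67  → R1 = 67 (0b01000011)
  MOV R5, 99  → R5 = 99 (0b01100011)
  OR R1, R5   → R1 = 67 OR 99 = 99 (0b01100011)
Final: R1 = 99

99


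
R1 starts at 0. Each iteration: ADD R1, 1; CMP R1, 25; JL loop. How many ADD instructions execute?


Loop trace (R1 starts at 0, target 25, step 1):
  ADD #1: R1 = 0 + 1 = 1  → 1 < 25, loop
  ADD #2: R1 = 1 + 1 = 2  → 2 < 25, loop
  ADD #3: R1 = 2 + 1 = 3  → 3 < 25, loop
  ADD #4: R1 = 3 + 1 = 4  → 4 < 25, loop
  ADD #5: R1 = 4 + 1 = 5  → 5 < 25, loop
  ADD #6: R1 = 5 + 1 = 6  → 6 < 25, loop
  ADD #7: R1 = 6 + 1 = 7  → 7 < 25, loop
  ADD #8: R1 = 7 + 1 = 8  → 8 < 25, loop
  ADD #9: R1 = 8 + 1 = 9  → 9 < 25, loop
  ADD #10: R1 = 9 + 1 = 10  → 10 < 25, loop
  ADD #11: R1 = 10 + 1 = 11  → 11 < 25, loop
  ADD #12: R1 = 11 + 1 = 12  → 12 < 25, loop
  ADD #13: R1 = 12 + 1 = 13  → 13 < 25, loop
  ADD #14: R1 = 13 + 1 = 14  → 14 < 25, loop
  ADD #15: R1 = 14 + 1 = 15  → 15 < 25, loop
  ADD #16: R1 = 15 + 1 = 16  → 16 < 25, loop
  ADD #17: R1 = 16 + 1 = 17  → 17 < 25, loop
  ADD #18: R1 = 17 + 1 = 18  → 18 < 25, loop
  ADD #19: R1 = 18 + 1 = 19  → 19 < 25, loop
  ADD #20: R1 = 19 + 1 = 20  → 20 < 25, loop
  ADD #21: R1 = 20 + 1 = 21  → 21 < 25, loop
  ADD #22: R1 = 21 + 1 = 22  → 22 < 25, loop
  ADD #23: R1 = 22 + 1 = 23  → 23 < 25, loop
  ADD #24: R1 = 23 + 1 = 24  → 24 < 25, loop
  ADD #25: R1 = 24 + 1 = 25  → 25 >= 25, exit
Total ADD instructions: 25

25


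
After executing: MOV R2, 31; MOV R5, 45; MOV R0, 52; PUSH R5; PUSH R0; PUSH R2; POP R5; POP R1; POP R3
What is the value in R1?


Stack trace (top is rightmost):
  MOV R2, 31  → R2 = 31
  MOV R5, 45  → R5 = 45
  MOV R0, 52  → R0 = 52
  PUSH R5  → stack: [45]
  PUSH R0  → stack: [45, 52]
  PUSH R2  → stack: [45, 52, 31]
  POP R5  → R5 = 31, stack: [45, 52]
  POP R1  → R1 = 52, stack: [45]
  POP R3  → R3 = 45, stack: []
Final: R1 = 52

52


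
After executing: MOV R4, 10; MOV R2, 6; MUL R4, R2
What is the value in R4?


Register state trace:
  MOV R4, 10  → R4 = 10
  MOV R2, 6  → R2 = 6
  MUL R4, R2  → R4 = 10 * 6 = 60
Final: R4 = 60

60


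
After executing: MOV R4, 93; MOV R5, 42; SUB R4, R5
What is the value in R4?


Register state trace:
  MOV R4, 93  → R4 = 93
  MOV R5, 42  → R5 = 42
  SUB R4, R5  → R4 = 93 - 42 = 51
Final: R4 = 51

51


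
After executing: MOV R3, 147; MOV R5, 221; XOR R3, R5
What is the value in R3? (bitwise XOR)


Register state trace:
  MOV R3, 147  → R3 = 147 (0b10010011)
  MOV R5, 221  → R5 = 221 (0b11011101)
  XOR R3, R5  → R3 = 147 XOR 221 = 78 (0b01001110)
Final: R3 = 78

78


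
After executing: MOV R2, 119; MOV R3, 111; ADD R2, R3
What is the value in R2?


Register state trace:
  MOV R2, 119  → R2 = 119
  MOV R3, 111  → R3 = 111
  ADD R2, R3  → R2 = 119 + 111 = 230
Final: R2 = 230

230


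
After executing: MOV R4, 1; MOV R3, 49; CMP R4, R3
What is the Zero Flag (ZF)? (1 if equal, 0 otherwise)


Register state trace:
  MOV R4, 1  → R4 = 1
  MOV R3, 49  → R3 = 49
  CMP R4, R3  → computes 1 - 49 = -48
  Result is nonzero, so values are not equal
ZF = 0

0


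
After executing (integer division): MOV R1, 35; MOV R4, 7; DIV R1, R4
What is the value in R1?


Register state trace:
  MOV R1, 35  → R1 = 35
  MOV R4, 7  → R4 = 7
  DIV R1, R4  → R1 = 35 // 7 = 5
Final: R1 = 5

5


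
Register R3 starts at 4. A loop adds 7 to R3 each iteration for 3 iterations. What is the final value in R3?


Starting value: R3 = 4
  Iter 1: R3 = 4 + 7 = 11
  Iter 2: R3 = 11 + 7 = 18
  Iter 3: R3 = 18 + 7 = 25
Final: R3 = 25

25


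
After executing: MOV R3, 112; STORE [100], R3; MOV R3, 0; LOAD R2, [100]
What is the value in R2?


Register and memory trace:
  MOV R3, 112  → R3 = 112
  STORE [100], R3  → mem[100] = 112
  MOV R3, 0  → R3 = 0
  LOAD R2, [100]  → R2 = mem[100] = 112
Final: R2 = 112

112
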